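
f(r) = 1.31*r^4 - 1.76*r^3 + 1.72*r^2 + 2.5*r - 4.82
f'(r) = 5.24*r^3 - 5.28*r^2 + 3.44*r + 2.5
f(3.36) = 123.20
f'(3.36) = 153.22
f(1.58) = 4.65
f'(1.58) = 15.42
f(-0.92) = -3.36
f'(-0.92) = -9.21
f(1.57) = 4.49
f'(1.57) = 15.16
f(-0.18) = -5.20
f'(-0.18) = 1.68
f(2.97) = 73.60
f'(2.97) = 103.42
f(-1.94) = 28.21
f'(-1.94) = -62.30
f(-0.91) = -3.45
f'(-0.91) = -8.95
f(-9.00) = 9989.95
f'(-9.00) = -4276.10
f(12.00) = 24395.74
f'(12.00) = 8338.18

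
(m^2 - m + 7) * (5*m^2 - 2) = 5*m^4 - 5*m^3 + 33*m^2 + 2*m - 14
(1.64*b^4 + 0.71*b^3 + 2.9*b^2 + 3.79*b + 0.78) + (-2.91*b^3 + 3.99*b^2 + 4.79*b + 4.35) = 1.64*b^4 - 2.2*b^3 + 6.89*b^2 + 8.58*b + 5.13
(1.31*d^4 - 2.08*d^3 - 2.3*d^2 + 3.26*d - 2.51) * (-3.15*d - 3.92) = -4.1265*d^5 + 1.4168*d^4 + 15.3986*d^3 - 1.253*d^2 - 4.8727*d + 9.8392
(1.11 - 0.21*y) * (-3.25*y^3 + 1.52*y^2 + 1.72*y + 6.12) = 0.6825*y^4 - 3.9267*y^3 + 1.326*y^2 + 0.624*y + 6.7932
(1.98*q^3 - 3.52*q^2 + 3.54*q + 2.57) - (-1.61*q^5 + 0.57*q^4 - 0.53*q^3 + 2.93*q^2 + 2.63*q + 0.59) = 1.61*q^5 - 0.57*q^4 + 2.51*q^3 - 6.45*q^2 + 0.91*q + 1.98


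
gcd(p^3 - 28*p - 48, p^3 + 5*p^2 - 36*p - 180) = p - 6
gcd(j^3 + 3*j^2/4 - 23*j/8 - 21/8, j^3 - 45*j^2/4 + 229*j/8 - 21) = j - 7/4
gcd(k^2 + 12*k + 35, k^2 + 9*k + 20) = k + 5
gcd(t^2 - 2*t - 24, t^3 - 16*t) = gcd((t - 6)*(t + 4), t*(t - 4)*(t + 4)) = t + 4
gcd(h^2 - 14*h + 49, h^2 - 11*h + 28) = h - 7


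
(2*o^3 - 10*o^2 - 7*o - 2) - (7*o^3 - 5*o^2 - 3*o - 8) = -5*o^3 - 5*o^2 - 4*o + 6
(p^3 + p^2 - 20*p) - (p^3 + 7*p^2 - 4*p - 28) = -6*p^2 - 16*p + 28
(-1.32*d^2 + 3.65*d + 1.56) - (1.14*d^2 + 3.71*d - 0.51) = -2.46*d^2 - 0.0600000000000001*d + 2.07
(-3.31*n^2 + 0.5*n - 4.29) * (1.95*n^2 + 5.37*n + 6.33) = -6.4545*n^4 - 16.7997*n^3 - 26.6328*n^2 - 19.8723*n - 27.1557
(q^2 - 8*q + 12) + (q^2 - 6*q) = 2*q^2 - 14*q + 12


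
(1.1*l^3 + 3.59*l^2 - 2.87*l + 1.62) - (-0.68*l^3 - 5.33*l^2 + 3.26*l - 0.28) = 1.78*l^3 + 8.92*l^2 - 6.13*l + 1.9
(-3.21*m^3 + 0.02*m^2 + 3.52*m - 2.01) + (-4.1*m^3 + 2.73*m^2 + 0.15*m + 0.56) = -7.31*m^3 + 2.75*m^2 + 3.67*m - 1.45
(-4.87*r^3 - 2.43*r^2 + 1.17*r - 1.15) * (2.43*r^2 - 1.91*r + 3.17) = -11.8341*r^5 + 3.3968*r^4 - 7.9535*r^3 - 12.7323*r^2 + 5.9054*r - 3.6455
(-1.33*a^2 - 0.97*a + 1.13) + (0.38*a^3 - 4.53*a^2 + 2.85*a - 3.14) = 0.38*a^3 - 5.86*a^2 + 1.88*a - 2.01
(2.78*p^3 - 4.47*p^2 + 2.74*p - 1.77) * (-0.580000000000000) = -1.6124*p^3 + 2.5926*p^2 - 1.5892*p + 1.0266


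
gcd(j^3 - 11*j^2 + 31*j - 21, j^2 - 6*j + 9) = j - 3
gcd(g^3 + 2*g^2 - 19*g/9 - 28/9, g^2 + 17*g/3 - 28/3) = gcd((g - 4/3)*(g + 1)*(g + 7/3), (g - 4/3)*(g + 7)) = g - 4/3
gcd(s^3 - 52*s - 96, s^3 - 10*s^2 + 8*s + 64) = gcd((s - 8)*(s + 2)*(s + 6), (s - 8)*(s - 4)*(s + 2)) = s^2 - 6*s - 16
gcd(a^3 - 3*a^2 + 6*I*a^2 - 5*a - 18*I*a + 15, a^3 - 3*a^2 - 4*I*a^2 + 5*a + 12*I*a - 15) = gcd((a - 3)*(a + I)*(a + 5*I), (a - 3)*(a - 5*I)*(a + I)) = a^2 + a*(-3 + I) - 3*I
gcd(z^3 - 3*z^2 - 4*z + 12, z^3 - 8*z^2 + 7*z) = 1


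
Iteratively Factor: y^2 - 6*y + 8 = (y - 4)*(y - 2)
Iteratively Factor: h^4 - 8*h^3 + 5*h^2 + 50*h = (h - 5)*(h^3 - 3*h^2 - 10*h) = (h - 5)^2*(h^2 + 2*h) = h*(h - 5)^2*(h + 2)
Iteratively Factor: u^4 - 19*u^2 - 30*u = (u + 3)*(u^3 - 3*u^2 - 10*u) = (u + 2)*(u + 3)*(u^2 - 5*u) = (u - 5)*(u + 2)*(u + 3)*(u)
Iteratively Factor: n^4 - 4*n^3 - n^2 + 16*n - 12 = (n - 1)*(n^3 - 3*n^2 - 4*n + 12) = (n - 2)*(n - 1)*(n^2 - n - 6) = (n - 3)*(n - 2)*(n - 1)*(n + 2)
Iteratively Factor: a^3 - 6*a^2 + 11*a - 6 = (a - 3)*(a^2 - 3*a + 2) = (a - 3)*(a - 2)*(a - 1)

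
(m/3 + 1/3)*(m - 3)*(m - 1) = m^3/3 - m^2 - m/3 + 1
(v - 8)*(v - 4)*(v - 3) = v^3 - 15*v^2 + 68*v - 96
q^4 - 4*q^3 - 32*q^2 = q^2*(q - 8)*(q + 4)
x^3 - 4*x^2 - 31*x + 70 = (x - 7)*(x - 2)*(x + 5)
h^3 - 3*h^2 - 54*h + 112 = (h - 8)*(h - 2)*(h + 7)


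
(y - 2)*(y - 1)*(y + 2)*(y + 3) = y^4 + 2*y^3 - 7*y^2 - 8*y + 12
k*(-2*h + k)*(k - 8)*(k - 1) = -2*h*k^3 + 18*h*k^2 - 16*h*k + k^4 - 9*k^3 + 8*k^2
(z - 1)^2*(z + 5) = z^3 + 3*z^2 - 9*z + 5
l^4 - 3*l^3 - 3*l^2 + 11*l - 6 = (l - 3)*(l - 1)^2*(l + 2)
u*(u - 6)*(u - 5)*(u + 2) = u^4 - 9*u^3 + 8*u^2 + 60*u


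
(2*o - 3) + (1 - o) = o - 2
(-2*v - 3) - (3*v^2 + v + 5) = -3*v^2 - 3*v - 8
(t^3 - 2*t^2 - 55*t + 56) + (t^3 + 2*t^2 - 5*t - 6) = 2*t^3 - 60*t + 50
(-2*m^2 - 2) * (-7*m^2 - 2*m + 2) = 14*m^4 + 4*m^3 + 10*m^2 + 4*m - 4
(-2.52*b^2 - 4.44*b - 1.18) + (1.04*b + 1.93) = -2.52*b^2 - 3.4*b + 0.75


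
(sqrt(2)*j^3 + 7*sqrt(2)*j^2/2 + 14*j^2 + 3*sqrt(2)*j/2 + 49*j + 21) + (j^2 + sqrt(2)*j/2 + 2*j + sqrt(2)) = sqrt(2)*j^3 + 7*sqrt(2)*j^2/2 + 15*j^2 + 2*sqrt(2)*j + 51*j + sqrt(2) + 21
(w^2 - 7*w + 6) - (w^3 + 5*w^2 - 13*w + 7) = -w^3 - 4*w^2 + 6*w - 1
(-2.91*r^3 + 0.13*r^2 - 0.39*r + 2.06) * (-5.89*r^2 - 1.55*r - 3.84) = 17.1399*r^5 + 3.7448*r^4 + 13.27*r^3 - 12.0281*r^2 - 1.6954*r - 7.9104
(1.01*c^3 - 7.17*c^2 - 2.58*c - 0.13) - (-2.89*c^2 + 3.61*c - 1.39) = 1.01*c^3 - 4.28*c^2 - 6.19*c + 1.26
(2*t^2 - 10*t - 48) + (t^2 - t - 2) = 3*t^2 - 11*t - 50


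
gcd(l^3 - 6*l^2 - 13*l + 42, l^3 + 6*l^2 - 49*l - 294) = l - 7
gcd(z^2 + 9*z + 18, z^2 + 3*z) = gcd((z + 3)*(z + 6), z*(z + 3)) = z + 3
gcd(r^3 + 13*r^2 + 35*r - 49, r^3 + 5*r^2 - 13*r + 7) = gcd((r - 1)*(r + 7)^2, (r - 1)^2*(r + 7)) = r^2 + 6*r - 7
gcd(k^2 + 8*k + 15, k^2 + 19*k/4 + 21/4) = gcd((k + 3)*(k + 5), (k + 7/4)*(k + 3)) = k + 3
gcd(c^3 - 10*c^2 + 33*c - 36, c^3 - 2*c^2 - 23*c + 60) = c^2 - 7*c + 12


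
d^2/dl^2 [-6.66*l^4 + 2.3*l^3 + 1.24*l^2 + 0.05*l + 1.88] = -79.92*l^2 + 13.8*l + 2.48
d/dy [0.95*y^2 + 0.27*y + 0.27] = 1.9*y + 0.27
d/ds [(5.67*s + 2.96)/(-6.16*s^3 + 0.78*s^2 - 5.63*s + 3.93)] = (69.8544*s^3 + 50.2782*s^2 - 4.6176*s + 38.9479)/(37.9456*s^6 - 9.6096*s^5 + 69.97*s^4 - 57.2004*s^3 + 37.8277*s^2 - 44.2518*s + 15.4449)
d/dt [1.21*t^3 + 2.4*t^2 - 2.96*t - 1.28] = 3.63*t^2 + 4.8*t - 2.96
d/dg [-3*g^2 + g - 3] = 1 - 6*g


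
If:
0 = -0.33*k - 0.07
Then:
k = -0.21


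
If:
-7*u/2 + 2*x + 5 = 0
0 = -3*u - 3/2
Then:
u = -1/2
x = -27/8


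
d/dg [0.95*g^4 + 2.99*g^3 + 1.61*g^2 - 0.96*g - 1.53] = 3.8*g^3 + 8.97*g^2 + 3.22*g - 0.96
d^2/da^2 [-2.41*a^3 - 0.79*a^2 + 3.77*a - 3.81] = -14.46*a - 1.58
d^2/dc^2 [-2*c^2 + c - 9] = -4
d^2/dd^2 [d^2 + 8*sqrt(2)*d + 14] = 2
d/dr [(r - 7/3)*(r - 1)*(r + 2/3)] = 3*r^2 - 16*r/3 + 1/9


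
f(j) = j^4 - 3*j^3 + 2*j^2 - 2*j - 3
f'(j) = 4*j^3 - 9*j^2 + 4*j - 2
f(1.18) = -5.57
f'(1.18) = -3.24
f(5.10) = 317.39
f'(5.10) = 314.91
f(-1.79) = 34.46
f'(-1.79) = -60.94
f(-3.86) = 429.05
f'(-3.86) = -381.59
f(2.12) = -6.64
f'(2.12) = 4.14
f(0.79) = -4.42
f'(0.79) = -2.48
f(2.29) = -5.62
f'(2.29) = 8.00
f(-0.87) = 2.80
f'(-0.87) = -14.93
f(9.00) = 4515.00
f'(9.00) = 2221.00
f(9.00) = 4515.00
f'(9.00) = 2221.00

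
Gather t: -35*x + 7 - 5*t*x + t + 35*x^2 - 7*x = t*(1 - 5*x) + 35*x^2 - 42*x + 7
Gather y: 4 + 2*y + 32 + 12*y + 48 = 14*y + 84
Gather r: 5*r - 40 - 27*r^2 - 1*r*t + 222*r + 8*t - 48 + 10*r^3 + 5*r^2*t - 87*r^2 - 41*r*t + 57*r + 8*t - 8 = 10*r^3 + r^2*(5*t - 114) + r*(284 - 42*t) + 16*t - 96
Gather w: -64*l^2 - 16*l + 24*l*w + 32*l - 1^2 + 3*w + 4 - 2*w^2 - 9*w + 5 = -64*l^2 + 16*l - 2*w^2 + w*(24*l - 6) + 8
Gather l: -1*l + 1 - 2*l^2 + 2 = -2*l^2 - l + 3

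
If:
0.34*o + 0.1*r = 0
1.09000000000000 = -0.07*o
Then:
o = -15.57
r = 52.94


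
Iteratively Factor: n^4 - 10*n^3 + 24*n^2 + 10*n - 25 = (n - 5)*(n^3 - 5*n^2 - n + 5) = (n - 5)*(n + 1)*(n^2 - 6*n + 5) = (n - 5)^2*(n + 1)*(n - 1)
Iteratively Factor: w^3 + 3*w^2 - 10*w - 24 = (w - 3)*(w^2 + 6*w + 8) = (w - 3)*(w + 4)*(w + 2)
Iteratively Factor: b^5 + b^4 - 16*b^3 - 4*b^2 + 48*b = (b)*(b^4 + b^3 - 16*b^2 - 4*b + 48) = b*(b - 2)*(b^3 + 3*b^2 - 10*b - 24) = b*(b - 3)*(b - 2)*(b^2 + 6*b + 8) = b*(b - 3)*(b - 2)*(b + 4)*(b + 2)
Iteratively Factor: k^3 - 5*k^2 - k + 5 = (k - 1)*(k^2 - 4*k - 5) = (k - 1)*(k + 1)*(k - 5)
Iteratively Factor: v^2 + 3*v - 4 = (v - 1)*(v + 4)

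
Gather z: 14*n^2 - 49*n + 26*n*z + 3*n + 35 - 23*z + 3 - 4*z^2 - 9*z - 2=14*n^2 - 46*n - 4*z^2 + z*(26*n - 32) + 36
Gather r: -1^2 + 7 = 6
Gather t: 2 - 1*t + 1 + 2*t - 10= t - 7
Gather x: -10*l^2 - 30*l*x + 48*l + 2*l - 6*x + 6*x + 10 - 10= -10*l^2 - 30*l*x + 50*l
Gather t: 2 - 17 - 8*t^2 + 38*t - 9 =-8*t^2 + 38*t - 24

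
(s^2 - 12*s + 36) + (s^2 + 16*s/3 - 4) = 2*s^2 - 20*s/3 + 32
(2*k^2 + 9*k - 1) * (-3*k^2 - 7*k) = -6*k^4 - 41*k^3 - 60*k^2 + 7*k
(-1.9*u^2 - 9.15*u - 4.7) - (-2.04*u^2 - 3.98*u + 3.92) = 0.14*u^2 - 5.17*u - 8.62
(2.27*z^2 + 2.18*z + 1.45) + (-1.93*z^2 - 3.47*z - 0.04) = 0.34*z^2 - 1.29*z + 1.41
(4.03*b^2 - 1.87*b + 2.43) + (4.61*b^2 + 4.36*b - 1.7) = 8.64*b^2 + 2.49*b + 0.73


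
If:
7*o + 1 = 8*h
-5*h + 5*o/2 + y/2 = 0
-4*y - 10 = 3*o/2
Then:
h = -59/88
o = -10/11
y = -95/44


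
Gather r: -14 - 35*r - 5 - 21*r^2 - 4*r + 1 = -21*r^2 - 39*r - 18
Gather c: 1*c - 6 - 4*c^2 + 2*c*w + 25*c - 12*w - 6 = -4*c^2 + c*(2*w + 26) - 12*w - 12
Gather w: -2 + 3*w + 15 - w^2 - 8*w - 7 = -w^2 - 5*w + 6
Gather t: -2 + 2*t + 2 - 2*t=0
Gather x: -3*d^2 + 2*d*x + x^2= -3*d^2 + 2*d*x + x^2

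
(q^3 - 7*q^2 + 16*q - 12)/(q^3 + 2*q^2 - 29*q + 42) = (q - 2)/(q + 7)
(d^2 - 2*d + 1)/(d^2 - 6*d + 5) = (d - 1)/(d - 5)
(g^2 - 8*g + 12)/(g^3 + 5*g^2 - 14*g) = (g - 6)/(g*(g + 7))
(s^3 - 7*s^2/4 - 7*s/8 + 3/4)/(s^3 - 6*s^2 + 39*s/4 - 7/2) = (4*s + 3)/(2*(2*s - 7))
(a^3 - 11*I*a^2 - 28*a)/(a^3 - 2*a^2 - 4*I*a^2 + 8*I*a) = (a - 7*I)/(a - 2)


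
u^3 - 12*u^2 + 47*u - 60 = (u - 5)*(u - 4)*(u - 3)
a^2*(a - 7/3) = a^3 - 7*a^2/3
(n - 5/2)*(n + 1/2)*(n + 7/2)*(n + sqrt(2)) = n^4 + sqrt(2)*n^3 + 3*n^3/2 - 33*n^2/4 + 3*sqrt(2)*n^2/2 - 33*sqrt(2)*n/4 - 35*n/8 - 35*sqrt(2)/8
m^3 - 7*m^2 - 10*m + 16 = (m - 8)*(m - 1)*(m + 2)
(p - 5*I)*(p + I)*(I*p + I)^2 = -p^4 - 2*p^3 + 4*I*p^3 - 6*p^2 + 8*I*p^2 - 10*p + 4*I*p - 5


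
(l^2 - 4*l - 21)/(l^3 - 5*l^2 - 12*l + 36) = (l - 7)/(l^2 - 8*l + 12)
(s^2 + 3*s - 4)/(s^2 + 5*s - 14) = (s^2 + 3*s - 4)/(s^2 + 5*s - 14)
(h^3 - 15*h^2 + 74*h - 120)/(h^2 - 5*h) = h - 10 + 24/h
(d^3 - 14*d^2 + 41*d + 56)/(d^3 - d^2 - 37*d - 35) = (d - 8)/(d + 5)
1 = 1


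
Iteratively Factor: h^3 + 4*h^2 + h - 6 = (h + 3)*(h^2 + h - 2) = (h + 2)*(h + 3)*(h - 1)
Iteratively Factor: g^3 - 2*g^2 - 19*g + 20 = (g - 1)*(g^2 - g - 20) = (g - 5)*(g - 1)*(g + 4)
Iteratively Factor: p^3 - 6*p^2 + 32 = (p - 4)*(p^2 - 2*p - 8) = (p - 4)^2*(p + 2)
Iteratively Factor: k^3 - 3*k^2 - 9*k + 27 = (k - 3)*(k^2 - 9) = (k - 3)*(k + 3)*(k - 3)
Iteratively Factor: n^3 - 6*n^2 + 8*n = (n)*(n^2 - 6*n + 8) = n*(n - 4)*(n - 2)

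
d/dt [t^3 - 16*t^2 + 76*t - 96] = 3*t^2 - 32*t + 76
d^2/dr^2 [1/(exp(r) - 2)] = (exp(r) + 2)*exp(r)/(exp(r) - 2)^3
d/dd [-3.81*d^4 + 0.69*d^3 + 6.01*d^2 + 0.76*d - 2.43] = -15.24*d^3 + 2.07*d^2 + 12.02*d + 0.76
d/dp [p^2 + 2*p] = 2*p + 2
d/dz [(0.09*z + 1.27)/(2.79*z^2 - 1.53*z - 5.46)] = (-0.2511*z^2 - 7.0866*z + 1.4517)/(7.7841*z^4 - 8.5374*z^3 - 28.1259*z^2 + 16.7076*z + 29.8116)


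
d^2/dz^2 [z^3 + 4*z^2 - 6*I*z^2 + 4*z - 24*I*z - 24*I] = 6*z + 8 - 12*I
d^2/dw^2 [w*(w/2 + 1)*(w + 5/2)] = 3*w + 9/2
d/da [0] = 0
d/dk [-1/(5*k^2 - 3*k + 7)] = (10*k - 3)/(5*k^2 - 3*k + 7)^2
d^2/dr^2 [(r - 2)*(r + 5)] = 2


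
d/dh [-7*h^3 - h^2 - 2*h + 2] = -21*h^2 - 2*h - 2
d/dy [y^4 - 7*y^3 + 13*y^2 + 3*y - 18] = 4*y^3 - 21*y^2 + 26*y + 3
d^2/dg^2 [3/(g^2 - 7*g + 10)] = 6*(-g^2 + 7*g + (2*g - 7)^2 - 10)/(g^2 - 7*g + 10)^3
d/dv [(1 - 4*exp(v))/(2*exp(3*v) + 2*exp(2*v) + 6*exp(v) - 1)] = 2*(8*exp(3*v) + exp(2*v) - 2*exp(v) - 1)*exp(v)/(4*exp(6*v) + 8*exp(5*v) + 28*exp(4*v) + 20*exp(3*v) + 32*exp(2*v) - 12*exp(v) + 1)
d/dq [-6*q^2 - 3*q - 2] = -12*q - 3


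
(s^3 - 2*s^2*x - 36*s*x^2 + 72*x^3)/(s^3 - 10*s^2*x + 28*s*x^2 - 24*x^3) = (-s - 6*x)/(-s + 2*x)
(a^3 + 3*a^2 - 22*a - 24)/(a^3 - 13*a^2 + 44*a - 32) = (a^2 + 7*a + 6)/(a^2 - 9*a + 8)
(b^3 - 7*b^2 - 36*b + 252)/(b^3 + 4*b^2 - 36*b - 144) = (b - 7)/(b + 4)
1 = 1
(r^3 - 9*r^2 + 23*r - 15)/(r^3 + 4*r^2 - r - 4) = (r^2 - 8*r + 15)/(r^2 + 5*r + 4)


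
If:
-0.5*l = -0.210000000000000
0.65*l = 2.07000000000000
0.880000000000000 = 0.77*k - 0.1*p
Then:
No Solution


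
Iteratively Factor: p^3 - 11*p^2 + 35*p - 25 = (p - 5)*(p^2 - 6*p + 5) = (p - 5)*(p - 1)*(p - 5)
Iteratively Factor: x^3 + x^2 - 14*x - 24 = (x + 2)*(x^2 - x - 12) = (x - 4)*(x + 2)*(x + 3)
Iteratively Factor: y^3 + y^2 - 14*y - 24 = (y - 4)*(y^2 + 5*y + 6) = (y - 4)*(y + 2)*(y + 3)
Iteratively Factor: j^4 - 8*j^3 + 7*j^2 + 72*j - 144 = (j - 3)*(j^3 - 5*j^2 - 8*j + 48) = (j - 3)*(j + 3)*(j^2 - 8*j + 16) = (j - 4)*(j - 3)*(j + 3)*(j - 4)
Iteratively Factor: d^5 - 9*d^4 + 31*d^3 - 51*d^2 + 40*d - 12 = (d - 3)*(d^4 - 6*d^3 + 13*d^2 - 12*d + 4) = (d - 3)*(d - 2)*(d^3 - 4*d^2 + 5*d - 2) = (d - 3)*(d - 2)*(d - 1)*(d^2 - 3*d + 2) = (d - 3)*(d - 2)^2*(d - 1)*(d - 1)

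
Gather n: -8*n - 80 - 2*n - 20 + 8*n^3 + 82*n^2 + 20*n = 8*n^3 + 82*n^2 + 10*n - 100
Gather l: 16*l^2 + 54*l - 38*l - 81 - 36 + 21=16*l^2 + 16*l - 96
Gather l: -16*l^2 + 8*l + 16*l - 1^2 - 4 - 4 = -16*l^2 + 24*l - 9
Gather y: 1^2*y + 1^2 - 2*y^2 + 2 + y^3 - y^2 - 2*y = y^3 - 3*y^2 - y + 3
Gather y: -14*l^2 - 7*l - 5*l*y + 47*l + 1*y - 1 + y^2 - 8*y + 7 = -14*l^2 + 40*l + y^2 + y*(-5*l - 7) + 6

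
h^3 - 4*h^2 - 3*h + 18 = (h - 3)^2*(h + 2)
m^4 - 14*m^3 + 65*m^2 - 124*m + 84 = (m - 7)*(m - 3)*(m - 2)^2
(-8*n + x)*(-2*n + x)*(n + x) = 16*n^3 + 6*n^2*x - 9*n*x^2 + x^3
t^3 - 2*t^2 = t^2*(t - 2)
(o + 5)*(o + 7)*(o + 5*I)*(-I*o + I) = -I*o^4 + 5*o^3 - 11*I*o^3 + 55*o^2 - 23*I*o^2 + 115*o + 35*I*o - 175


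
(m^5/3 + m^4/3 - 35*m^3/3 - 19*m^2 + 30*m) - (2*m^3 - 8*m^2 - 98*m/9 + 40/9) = m^5/3 + m^4/3 - 41*m^3/3 - 11*m^2 + 368*m/9 - 40/9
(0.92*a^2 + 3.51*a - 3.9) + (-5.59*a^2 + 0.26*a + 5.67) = -4.67*a^2 + 3.77*a + 1.77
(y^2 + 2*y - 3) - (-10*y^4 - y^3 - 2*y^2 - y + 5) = 10*y^4 + y^3 + 3*y^2 + 3*y - 8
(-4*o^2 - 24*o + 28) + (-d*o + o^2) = -d*o - 3*o^2 - 24*o + 28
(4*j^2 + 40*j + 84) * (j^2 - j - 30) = 4*j^4 + 36*j^3 - 76*j^2 - 1284*j - 2520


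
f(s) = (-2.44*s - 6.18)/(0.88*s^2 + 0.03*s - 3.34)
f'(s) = (-2.44*s - 6.18)*(-1.76*s - 0.03)/(0.88*s^2 + 0.03*s - 3.34)^2 - 2.44/(0.88*s^2 + 0.03*s - 3.34) = (2.1472*s^2 + 10.8768*s + 8.335)/(0.7744*s^4 + 0.0528*s^3 - 5.8775*s^2 - 0.2004*s + 11.1556)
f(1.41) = 6.21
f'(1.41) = 11.66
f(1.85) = 39.22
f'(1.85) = 481.49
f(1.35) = 5.59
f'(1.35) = 9.37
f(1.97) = -81.81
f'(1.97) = 2112.38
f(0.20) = 2.02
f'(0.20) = 0.97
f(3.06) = -2.73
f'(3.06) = 2.48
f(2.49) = -5.59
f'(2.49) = 10.15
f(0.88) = 3.16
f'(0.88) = 2.82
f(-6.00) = 0.30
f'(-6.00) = 0.03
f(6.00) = -0.73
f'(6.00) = 0.19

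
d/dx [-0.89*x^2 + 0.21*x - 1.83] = 0.21 - 1.78*x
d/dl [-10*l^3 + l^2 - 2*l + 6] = -30*l^2 + 2*l - 2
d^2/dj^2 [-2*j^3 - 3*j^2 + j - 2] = -12*j - 6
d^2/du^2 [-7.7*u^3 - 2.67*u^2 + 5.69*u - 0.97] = -46.2*u - 5.34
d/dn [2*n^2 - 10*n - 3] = 4*n - 10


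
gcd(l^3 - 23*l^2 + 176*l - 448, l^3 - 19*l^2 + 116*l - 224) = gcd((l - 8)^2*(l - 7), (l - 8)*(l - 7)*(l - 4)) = l^2 - 15*l + 56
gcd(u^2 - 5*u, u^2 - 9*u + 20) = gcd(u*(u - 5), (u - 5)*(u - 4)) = u - 5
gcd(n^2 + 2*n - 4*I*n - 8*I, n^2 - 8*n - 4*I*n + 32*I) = n - 4*I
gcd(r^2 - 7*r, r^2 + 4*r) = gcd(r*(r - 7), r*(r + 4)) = r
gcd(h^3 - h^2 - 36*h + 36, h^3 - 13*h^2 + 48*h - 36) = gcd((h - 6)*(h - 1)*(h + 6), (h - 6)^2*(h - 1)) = h^2 - 7*h + 6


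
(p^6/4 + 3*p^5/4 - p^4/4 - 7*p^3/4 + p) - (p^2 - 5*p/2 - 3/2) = p^6/4 + 3*p^5/4 - p^4/4 - 7*p^3/4 - p^2 + 7*p/2 + 3/2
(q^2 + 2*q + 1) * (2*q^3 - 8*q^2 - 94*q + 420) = 2*q^5 - 4*q^4 - 108*q^3 + 224*q^2 + 746*q + 420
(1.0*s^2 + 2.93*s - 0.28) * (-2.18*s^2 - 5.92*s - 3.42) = -2.18*s^4 - 12.3074*s^3 - 20.1552*s^2 - 8.363*s + 0.9576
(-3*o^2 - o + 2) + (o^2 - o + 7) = -2*o^2 - 2*o + 9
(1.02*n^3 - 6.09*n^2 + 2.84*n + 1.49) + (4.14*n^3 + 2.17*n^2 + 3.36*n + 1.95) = 5.16*n^3 - 3.92*n^2 + 6.2*n + 3.44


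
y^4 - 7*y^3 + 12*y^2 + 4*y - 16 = (y - 4)*(y - 2)^2*(y + 1)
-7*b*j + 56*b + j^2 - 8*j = (-7*b + j)*(j - 8)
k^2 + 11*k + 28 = (k + 4)*(k + 7)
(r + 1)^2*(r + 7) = r^3 + 9*r^2 + 15*r + 7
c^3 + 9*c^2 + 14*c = c*(c + 2)*(c + 7)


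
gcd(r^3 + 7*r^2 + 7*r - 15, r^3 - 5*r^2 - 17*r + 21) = r^2 + 2*r - 3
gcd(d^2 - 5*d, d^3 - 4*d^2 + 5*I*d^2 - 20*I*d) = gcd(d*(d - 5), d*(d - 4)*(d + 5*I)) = d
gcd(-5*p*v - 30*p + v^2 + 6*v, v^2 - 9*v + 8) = 1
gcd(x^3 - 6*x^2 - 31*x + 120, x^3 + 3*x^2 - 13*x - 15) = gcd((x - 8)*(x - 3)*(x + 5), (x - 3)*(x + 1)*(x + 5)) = x^2 + 2*x - 15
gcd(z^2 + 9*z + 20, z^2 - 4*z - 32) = z + 4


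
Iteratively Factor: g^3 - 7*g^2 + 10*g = (g)*(g^2 - 7*g + 10) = g*(g - 5)*(g - 2)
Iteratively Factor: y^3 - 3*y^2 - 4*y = (y + 1)*(y^2 - 4*y) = (y - 4)*(y + 1)*(y)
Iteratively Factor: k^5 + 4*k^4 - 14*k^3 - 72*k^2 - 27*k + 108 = (k + 3)*(k^4 + k^3 - 17*k^2 - 21*k + 36) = (k + 3)^2*(k^3 - 2*k^2 - 11*k + 12) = (k - 1)*(k + 3)^2*(k^2 - k - 12) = (k - 1)*(k + 3)^3*(k - 4)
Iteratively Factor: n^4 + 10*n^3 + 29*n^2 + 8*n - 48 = (n + 4)*(n^3 + 6*n^2 + 5*n - 12) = (n + 4)^2*(n^2 + 2*n - 3) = (n + 3)*(n + 4)^2*(n - 1)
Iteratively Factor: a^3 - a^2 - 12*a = (a - 4)*(a^2 + 3*a) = (a - 4)*(a + 3)*(a)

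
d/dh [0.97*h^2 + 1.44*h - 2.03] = 1.94*h + 1.44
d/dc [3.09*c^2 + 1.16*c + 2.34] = 6.18*c + 1.16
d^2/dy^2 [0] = 0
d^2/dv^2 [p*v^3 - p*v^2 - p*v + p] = 2*p*(3*v - 1)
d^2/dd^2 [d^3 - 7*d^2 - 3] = 6*d - 14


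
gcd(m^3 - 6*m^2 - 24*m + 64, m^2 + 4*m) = m + 4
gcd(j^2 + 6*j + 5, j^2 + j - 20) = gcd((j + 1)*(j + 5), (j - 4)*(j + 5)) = j + 5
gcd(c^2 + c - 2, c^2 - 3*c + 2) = c - 1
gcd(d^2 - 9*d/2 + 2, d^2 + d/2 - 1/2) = d - 1/2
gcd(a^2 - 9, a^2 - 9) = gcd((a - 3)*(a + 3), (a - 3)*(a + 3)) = a^2 - 9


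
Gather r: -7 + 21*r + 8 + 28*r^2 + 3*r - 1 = 28*r^2 + 24*r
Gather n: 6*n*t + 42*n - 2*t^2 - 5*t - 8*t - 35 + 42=n*(6*t + 42) - 2*t^2 - 13*t + 7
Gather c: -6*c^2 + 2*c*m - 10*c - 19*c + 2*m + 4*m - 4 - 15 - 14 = -6*c^2 + c*(2*m - 29) + 6*m - 33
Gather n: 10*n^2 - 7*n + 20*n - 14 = 10*n^2 + 13*n - 14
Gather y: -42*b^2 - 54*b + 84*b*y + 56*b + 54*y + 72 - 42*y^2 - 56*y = -42*b^2 + 2*b - 42*y^2 + y*(84*b - 2) + 72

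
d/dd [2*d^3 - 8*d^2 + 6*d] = 6*d^2 - 16*d + 6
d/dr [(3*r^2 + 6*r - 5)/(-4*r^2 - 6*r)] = (3*r^2 - 20*r - 15)/(2*r^2*(4*r^2 + 12*r + 9))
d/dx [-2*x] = -2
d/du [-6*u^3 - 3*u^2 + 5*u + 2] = -18*u^2 - 6*u + 5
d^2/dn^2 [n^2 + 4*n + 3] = 2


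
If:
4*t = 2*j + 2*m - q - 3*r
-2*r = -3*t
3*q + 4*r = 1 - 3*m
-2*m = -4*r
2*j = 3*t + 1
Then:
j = 7/22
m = -4/11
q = 31/33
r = -2/11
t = -4/33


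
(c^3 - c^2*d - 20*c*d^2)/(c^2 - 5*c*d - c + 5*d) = c*(c + 4*d)/(c - 1)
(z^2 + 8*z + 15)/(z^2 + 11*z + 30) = (z + 3)/(z + 6)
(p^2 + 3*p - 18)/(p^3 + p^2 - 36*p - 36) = (p - 3)/(p^2 - 5*p - 6)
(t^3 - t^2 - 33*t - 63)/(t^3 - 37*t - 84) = (t + 3)/(t + 4)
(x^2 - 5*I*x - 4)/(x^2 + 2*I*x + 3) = (x - 4*I)/(x + 3*I)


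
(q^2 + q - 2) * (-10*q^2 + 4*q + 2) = -10*q^4 - 6*q^3 + 26*q^2 - 6*q - 4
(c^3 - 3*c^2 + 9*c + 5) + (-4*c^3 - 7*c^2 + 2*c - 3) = -3*c^3 - 10*c^2 + 11*c + 2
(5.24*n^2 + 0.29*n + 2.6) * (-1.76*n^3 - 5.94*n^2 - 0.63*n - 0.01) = -9.2224*n^5 - 31.636*n^4 - 9.5998*n^3 - 15.6791*n^2 - 1.6409*n - 0.026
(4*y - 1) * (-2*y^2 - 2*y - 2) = -8*y^3 - 6*y^2 - 6*y + 2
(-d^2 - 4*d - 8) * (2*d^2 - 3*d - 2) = -2*d^4 - 5*d^3 - 2*d^2 + 32*d + 16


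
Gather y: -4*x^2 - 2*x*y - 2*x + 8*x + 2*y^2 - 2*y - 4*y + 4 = -4*x^2 + 6*x + 2*y^2 + y*(-2*x - 6) + 4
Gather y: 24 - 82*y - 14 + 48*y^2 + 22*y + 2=48*y^2 - 60*y + 12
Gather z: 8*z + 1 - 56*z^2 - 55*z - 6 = -56*z^2 - 47*z - 5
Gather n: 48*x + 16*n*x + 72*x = 16*n*x + 120*x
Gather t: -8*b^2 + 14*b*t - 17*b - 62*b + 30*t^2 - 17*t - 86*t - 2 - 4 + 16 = -8*b^2 - 79*b + 30*t^2 + t*(14*b - 103) + 10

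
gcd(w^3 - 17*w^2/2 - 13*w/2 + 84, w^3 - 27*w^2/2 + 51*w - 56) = w^2 - 23*w/2 + 28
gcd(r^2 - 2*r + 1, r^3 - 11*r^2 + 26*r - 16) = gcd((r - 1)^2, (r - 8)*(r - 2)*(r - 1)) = r - 1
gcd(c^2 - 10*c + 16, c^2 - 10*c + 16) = c^2 - 10*c + 16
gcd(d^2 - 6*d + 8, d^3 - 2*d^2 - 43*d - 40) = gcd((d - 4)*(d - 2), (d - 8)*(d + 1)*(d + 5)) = 1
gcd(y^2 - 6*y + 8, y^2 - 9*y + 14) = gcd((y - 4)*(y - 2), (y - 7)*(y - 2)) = y - 2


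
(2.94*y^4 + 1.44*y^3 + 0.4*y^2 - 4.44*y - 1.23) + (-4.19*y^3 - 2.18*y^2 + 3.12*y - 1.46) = 2.94*y^4 - 2.75*y^3 - 1.78*y^2 - 1.32*y - 2.69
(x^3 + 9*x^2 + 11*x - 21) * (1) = x^3 + 9*x^2 + 11*x - 21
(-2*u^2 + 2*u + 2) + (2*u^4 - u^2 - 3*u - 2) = 2*u^4 - 3*u^2 - u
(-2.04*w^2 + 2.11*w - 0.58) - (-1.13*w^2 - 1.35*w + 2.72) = -0.91*w^2 + 3.46*w - 3.3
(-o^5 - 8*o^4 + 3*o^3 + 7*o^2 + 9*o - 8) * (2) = -2*o^5 - 16*o^4 + 6*o^3 + 14*o^2 + 18*o - 16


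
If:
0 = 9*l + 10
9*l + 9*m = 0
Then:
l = -10/9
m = 10/9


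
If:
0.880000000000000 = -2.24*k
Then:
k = -0.39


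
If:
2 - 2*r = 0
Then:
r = 1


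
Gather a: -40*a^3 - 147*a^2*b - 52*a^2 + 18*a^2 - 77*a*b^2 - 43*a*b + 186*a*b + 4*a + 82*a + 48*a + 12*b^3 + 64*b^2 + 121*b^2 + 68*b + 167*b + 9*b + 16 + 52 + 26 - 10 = -40*a^3 + a^2*(-147*b - 34) + a*(-77*b^2 + 143*b + 134) + 12*b^3 + 185*b^2 + 244*b + 84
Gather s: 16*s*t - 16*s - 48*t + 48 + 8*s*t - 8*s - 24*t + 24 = s*(24*t - 24) - 72*t + 72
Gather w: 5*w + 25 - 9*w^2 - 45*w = -9*w^2 - 40*w + 25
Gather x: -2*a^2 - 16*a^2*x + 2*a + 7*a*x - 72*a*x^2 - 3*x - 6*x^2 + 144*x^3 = -2*a^2 + 2*a + 144*x^3 + x^2*(-72*a - 6) + x*(-16*a^2 + 7*a - 3)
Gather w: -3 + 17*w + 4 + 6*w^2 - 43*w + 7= 6*w^2 - 26*w + 8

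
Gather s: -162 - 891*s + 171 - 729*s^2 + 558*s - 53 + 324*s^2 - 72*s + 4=-405*s^2 - 405*s - 40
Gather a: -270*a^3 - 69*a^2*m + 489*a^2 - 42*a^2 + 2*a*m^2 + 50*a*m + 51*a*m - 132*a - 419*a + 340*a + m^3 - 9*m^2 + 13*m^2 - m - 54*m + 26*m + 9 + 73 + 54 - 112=-270*a^3 + a^2*(447 - 69*m) + a*(2*m^2 + 101*m - 211) + m^3 + 4*m^2 - 29*m + 24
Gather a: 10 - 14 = -4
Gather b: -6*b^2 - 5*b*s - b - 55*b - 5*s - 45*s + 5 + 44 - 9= -6*b^2 + b*(-5*s - 56) - 50*s + 40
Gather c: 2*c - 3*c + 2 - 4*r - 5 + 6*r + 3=-c + 2*r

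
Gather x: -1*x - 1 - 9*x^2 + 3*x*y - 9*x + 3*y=-9*x^2 + x*(3*y - 10) + 3*y - 1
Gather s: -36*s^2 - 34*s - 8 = -36*s^2 - 34*s - 8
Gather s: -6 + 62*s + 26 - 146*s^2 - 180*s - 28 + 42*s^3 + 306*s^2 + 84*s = 42*s^3 + 160*s^2 - 34*s - 8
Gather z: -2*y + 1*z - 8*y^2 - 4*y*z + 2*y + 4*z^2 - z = -8*y^2 - 4*y*z + 4*z^2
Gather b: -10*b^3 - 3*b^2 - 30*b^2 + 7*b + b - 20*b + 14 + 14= -10*b^3 - 33*b^2 - 12*b + 28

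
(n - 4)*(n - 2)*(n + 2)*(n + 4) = n^4 - 20*n^2 + 64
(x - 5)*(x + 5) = x^2 - 25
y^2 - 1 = (y - 1)*(y + 1)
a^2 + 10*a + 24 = (a + 4)*(a + 6)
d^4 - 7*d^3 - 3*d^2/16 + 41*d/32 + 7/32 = (d - 7)*(d - 1/2)*(d + 1/4)^2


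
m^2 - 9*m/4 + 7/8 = (m - 7/4)*(m - 1/2)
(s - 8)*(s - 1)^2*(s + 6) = s^4 - 4*s^3 - 43*s^2 + 94*s - 48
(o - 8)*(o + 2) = o^2 - 6*o - 16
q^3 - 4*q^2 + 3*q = q*(q - 3)*(q - 1)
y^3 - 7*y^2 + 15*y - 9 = (y - 3)^2*(y - 1)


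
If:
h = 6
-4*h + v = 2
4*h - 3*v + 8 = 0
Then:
No Solution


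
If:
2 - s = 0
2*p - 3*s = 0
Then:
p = 3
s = 2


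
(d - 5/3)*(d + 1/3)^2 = d^3 - d^2 - d - 5/27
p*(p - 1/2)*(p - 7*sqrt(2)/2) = p^3 - 7*sqrt(2)*p^2/2 - p^2/2 + 7*sqrt(2)*p/4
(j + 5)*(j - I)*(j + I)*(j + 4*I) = j^4 + 5*j^3 + 4*I*j^3 + j^2 + 20*I*j^2 + 5*j + 4*I*j + 20*I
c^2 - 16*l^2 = (c - 4*l)*(c + 4*l)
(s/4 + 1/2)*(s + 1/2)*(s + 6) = s^3/4 + 17*s^2/8 + 4*s + 3/2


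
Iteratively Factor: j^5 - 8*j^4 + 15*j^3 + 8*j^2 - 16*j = (j + 1)*(j^4 - 9*j^3 + 24*j^2 - 16*j) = (j - 4)*(j + 1)*(j^3 - 5*j^2 + 4*j) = (j - 4)^2*(j + 1)*(j^2 - j) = j*(j - 4)^2*(j + 1)*(j - 1)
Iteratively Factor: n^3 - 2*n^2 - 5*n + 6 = (n + 2)*(n^2 - 4*n + 3) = (n - 1)*(n + 2)*(n - 3)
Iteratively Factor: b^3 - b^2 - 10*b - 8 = (b - 4)*(b^2 + 3*b + 2) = (b - 4)*(b + 2)*(b + 1)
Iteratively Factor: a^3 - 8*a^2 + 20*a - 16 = (a - 4)*(a^2 - 4*a + 4) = (a - 4)*(a - 2)*(a - 2)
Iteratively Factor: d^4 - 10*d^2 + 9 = (d - 1)*(d^3 + d^2 - 9*d - 9) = (d - 1)*(d + 1)*(d^2 - 9) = (d - 3)*(d - 1)*(d + 1)*(d + 3)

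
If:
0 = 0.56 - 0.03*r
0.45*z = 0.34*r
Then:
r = 18.67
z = 14.10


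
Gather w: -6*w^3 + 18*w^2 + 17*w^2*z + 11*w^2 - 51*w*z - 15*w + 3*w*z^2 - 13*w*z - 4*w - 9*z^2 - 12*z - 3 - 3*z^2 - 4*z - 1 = -6*w^3 + w^2*(17*z + 29) + w*(3*z^2 - 64*z - 19) - 12*z^2 - 16*z - 4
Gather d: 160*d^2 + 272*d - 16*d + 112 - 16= 160*d^2 + 256*d + 96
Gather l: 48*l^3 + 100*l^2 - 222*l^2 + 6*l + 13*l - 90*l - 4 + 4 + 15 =48*l^3 - 122*l^2 - 71*l + 15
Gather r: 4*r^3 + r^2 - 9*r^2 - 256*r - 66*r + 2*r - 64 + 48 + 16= 4*r^3 - 8*r^2 - 320*r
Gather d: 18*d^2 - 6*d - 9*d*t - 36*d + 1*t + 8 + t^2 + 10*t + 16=18*d^2 + d*(-9*t - 42) + t^2 + 11*t + 24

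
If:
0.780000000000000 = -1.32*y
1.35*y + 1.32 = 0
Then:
No Solution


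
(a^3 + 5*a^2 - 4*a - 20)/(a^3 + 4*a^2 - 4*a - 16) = (a + 5)/(a + 4)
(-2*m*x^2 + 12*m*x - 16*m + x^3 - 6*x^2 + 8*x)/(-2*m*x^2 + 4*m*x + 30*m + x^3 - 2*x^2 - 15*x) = (x^2 - 6*x + 8)/(x^2 - 2*x - 15)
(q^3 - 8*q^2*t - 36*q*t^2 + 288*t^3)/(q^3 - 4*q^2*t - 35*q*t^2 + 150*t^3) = (q^2 - 14*q*t + 48*t^2)/(q^2 - 10*q*t + 25*t^2)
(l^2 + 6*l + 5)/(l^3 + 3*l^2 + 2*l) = (l + 5)/(l*(l + 2))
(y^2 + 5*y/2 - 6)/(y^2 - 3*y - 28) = (y - 3/2)/(y - 7)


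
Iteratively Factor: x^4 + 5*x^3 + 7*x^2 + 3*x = (x + 1)*(x^3 + 4*x^2 + 3*x) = (x + 1)^2*(x^2 + 3*x) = (x + 1)^2*(x + 3)*(x)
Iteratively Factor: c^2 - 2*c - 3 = (c + 1)*(c - 3)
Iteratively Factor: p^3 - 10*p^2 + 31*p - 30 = (p - 3)*(p^2 - 7*p + 10) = (p - 5)*(p - 3)*(p - 2)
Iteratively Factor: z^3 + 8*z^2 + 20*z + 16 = (z + 2)*(z^2 + 6*z + 8) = (z + 2)*(z + 4)*(z + 2)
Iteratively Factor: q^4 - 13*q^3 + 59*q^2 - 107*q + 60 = (q - 4)*(q^3 - 9*q^2 + 23*q - 15) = (q - 4)*(q - 3)*(q^2 - 6*q + 5) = (q - 4)*(q - 3)*(q - 1)*(q - 5)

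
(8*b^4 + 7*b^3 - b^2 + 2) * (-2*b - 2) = -16*b^5 - 30*b^4 - 12*b^3 + 2*b^2 - 4*b - 4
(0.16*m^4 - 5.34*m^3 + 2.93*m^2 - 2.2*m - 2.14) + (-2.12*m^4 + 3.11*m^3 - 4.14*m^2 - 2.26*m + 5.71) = -1.96*m^4 - 2.23*m^3 - 1.21*m^2 - 4.46*m + 3.57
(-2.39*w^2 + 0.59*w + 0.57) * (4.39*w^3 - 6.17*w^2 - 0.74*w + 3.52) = -10.4921*w^5 + 17.3364*w^4 + 0.6306*w^3 - 12.3663*w^2 + 1.655*w + 2.0064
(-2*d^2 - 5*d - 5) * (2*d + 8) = -4*d^3 - 26*d^2 - 50*d - 40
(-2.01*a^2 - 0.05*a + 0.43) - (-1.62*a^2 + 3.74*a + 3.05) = -0.39*a^2 - 3.79*a - 2.62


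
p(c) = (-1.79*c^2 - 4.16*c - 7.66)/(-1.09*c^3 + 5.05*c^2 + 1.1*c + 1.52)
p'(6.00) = -2.06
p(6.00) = 2.13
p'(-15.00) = -0.00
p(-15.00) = -0.07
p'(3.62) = -1.46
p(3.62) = -2.31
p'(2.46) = -0.19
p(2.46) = -1.55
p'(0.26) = 4.47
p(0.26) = -4.16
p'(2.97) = -0.53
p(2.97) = -1.72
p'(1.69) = 0.30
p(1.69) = -1.58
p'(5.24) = -21.63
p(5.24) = 7.22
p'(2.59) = -0.26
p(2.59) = -1.58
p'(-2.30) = -0.09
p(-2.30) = -0.19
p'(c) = (-3.58*c - 4.16)/(-1.09*c^3 + 5.05*c^2 + 1.1*c + 1.52) + (-1.79*c^2 - 4.16*c - 7.66)*(3.27*c^2 - 10.1*c - 1.1)/(-1.09*c^3 + 5.05*c^2 + 1.1*c + 1.52)^2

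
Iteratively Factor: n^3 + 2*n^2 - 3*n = (n + 3)*(n^2 - n) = n*(n + 3)*(n - 1)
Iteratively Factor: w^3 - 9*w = (w)*(w^2 - 9) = w*(w + 3)*(w - 3)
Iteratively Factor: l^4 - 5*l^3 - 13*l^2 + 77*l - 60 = (l + 4)*(l^3 - 9*l^2 + 23*l - 15) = (l - 5)*(l + 4)*(l^2 - 4*l + 3) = (l - 5)*(l - 1)*(l + 4)*(l - 3)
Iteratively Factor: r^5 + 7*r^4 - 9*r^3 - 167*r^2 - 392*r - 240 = (r + 4)*(r^4 + 3*r^3 - 21*r^2 - 83*r - 60) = (r - 5)*(r + 4)*(r^3 + 8*r^2 + 19*r + 12) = (r - 5)*(r + 1)*(r + 4)*(r^2 + 7*r + 12) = (r - 5)*(r + 1)*(r + 3)*(r + 4)*(r + 4)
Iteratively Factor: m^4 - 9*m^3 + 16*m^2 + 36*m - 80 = (m - 2)*(m^3 - 7*m^2 + 2*m + 40) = (m - 4)*(m - 2)*(m^2 - 3*m - 10) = (m - 4)*(m - 2)*(m + 2)*(m - 5)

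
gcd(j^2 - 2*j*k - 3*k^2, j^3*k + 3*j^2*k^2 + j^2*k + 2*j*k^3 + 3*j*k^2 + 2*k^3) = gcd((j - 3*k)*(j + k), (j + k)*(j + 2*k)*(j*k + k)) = j + k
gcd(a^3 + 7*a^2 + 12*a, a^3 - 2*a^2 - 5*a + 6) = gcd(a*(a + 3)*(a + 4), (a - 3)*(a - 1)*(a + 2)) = 1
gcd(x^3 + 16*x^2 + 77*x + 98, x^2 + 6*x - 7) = x + 7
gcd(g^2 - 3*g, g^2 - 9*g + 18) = g - 3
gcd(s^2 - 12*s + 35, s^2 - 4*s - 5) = s - 5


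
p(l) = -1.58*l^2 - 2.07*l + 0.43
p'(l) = -3.16*l - 2.07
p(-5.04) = -29.27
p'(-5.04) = 13.86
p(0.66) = -1.62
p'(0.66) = -4.16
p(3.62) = -27.77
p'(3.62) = -13.51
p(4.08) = -34.32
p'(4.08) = -14.96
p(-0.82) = 1.07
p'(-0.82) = 0.52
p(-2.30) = -3.17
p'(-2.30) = 5.20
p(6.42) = -77.98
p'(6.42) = -22.36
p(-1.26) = 0.53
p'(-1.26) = 1.91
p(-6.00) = -44.03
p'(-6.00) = 16.89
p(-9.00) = -108.92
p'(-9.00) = 26.37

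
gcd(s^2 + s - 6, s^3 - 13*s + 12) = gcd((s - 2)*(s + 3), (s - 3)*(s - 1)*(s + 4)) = 1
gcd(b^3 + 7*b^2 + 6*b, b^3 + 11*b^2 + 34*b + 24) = b^2 + 7*b + 6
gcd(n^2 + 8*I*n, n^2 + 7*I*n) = n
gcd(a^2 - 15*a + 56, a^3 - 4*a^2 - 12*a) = 1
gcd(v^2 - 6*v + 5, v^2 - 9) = 1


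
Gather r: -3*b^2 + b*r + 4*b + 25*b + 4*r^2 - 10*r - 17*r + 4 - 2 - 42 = -3*b^2 + 29*b + 4*r^2 + r*(b - 27) - 40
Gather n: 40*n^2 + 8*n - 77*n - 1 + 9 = 40*n^2 - 69*n + 8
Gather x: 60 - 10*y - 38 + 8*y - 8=14 - 2*y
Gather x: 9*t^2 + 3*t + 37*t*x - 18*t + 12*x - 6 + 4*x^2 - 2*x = 9*t^2 - 15*t + 4*x^2 + x*(37*t + 10) - 6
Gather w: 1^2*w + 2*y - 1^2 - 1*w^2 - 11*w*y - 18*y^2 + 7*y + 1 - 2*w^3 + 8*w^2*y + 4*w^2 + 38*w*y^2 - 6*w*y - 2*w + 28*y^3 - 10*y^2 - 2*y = -2*w^3 + w^2*(8*y + 3) + w*(38*y^2 - 17*y - 1) + 28*y^3 - 28*y^2 + 7*y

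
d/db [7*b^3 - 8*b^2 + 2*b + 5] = 21*b^2 - 16*b + 2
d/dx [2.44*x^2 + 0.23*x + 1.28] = 4.88*x + 0.23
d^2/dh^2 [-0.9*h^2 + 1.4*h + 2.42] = -1.80000000000000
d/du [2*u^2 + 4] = 4*u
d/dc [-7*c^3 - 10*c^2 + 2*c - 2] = -21*c^2 - 20*c + 2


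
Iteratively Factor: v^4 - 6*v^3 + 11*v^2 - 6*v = (v)*(v^3 - 6*v^2 + 11*v - 6) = v*(v - 1)*(v^2 - 5*v + 6) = v*(v - 3)*(v - 1)*(v - 2)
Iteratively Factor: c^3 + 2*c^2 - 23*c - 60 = (c + 4)*(c^2 - 2*c - 15) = (c - 5)*(c + 4)*(c + 3)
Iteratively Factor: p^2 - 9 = (p - 3)*(p + 3)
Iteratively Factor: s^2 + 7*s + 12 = (s + 3)*(s + 4)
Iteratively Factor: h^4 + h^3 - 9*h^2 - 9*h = (h - 3)*(h^3 + 4*h^2 + 3*h) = (h - 3)*(h + 3)*(h^2 + h) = h*(h - 3)*(h + 3)*(h + 1)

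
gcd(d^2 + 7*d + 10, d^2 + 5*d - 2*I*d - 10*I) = d + 5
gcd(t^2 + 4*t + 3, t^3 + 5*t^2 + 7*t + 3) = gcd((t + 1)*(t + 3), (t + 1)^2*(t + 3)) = t^2 + 4*t + 3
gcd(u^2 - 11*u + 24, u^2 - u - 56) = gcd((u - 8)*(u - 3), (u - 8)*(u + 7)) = u - 8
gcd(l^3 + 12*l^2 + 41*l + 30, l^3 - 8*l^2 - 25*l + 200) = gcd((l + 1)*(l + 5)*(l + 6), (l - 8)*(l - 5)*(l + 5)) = l + 5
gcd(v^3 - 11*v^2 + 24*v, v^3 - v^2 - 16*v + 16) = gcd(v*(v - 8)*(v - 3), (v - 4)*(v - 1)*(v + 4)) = 1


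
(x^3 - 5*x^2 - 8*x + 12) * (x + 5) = x^4 - 33*x^2 - 28*x + 60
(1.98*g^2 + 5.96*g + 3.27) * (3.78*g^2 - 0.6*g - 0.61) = 7.4844*g^4 + 21.3408*g^3 + 7.5768*g^2 - 5.5976*g - 1.9947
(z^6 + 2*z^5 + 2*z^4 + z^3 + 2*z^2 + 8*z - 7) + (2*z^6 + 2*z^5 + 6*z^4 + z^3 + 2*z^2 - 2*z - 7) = 3*z^6 + 4*z^5 + 8*z^4 + 2*z^3 + 4*z^2 + 6*z - 14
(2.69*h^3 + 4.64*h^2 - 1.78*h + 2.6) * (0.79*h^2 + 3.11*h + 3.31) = 2.1251*h^5 + 12.0315*h^4 + 21.9281*h^3 + 11.8766*h^2 + 2.1942*h + 8.606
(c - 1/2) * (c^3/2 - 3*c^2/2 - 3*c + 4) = c^4/2 - 7*c^3/4 - 9*c^2/4 + 11*c/2 - 2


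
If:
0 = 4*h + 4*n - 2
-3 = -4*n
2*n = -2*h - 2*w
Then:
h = -1/4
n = 3/4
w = -1/2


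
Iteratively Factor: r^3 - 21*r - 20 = (r - 5)*(r^2 + 5*r + 4) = (r - 5)*(r + 4)*(r + 1)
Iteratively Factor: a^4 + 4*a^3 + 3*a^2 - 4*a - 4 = (a + 2)*(a^3 + 2*a^2 - a - 2) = (a - 1)*(a + 2)*(a^2 + 3*a + 2) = (a - 1)*(a + 1)*(a + 2)*(a + 2)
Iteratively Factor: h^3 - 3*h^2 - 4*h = (h)*(h^2 - 3*h - 4) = h*(h - 4)*(h + 1)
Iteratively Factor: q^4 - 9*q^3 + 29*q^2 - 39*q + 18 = (q - 2)*(q^3 - 7*q^2 + 15*q - 9) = (q - 2)*(q - 1)*(q^2 - 6*q + 9) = (q - 3)*(q - 2)*(q - 1)*(q - 3)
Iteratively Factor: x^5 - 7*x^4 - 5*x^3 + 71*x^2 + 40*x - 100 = (x + 2)*(x^4 - 9*x^3 + 13*x^2 + 45*x - 50) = (x - 1)*(x + 2)*(x^3 - 8*x^2 + 5*x + 50) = (x - 1)*(x + 2)^2*(x^2 - 10*x + 25) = (x - 5)*(x - 1)*(x + 2)^2*(x - 5)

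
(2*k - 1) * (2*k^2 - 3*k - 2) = 4*k^3 - 8*k^2 - k + 2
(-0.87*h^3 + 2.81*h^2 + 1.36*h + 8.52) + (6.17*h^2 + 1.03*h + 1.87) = -0.87*h^3 + 8.98*h^2 + 2.39*h + 10.39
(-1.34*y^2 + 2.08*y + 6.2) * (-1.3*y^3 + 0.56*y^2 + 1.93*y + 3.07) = 1.742*y^5 - 3.4544*y^4 - 9.4814*y^3 + 3.3726*y^2 + 18.3516*y + 19.034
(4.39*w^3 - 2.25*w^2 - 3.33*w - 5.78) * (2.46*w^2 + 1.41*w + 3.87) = 10.7994*w^5 + 0.654899999999999*w^4 + 5.625*w^3 - 27.6216*w^2 - 21.0369*w - 22.3686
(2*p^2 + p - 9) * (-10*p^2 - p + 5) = -20*p^4 - 12*p^3 + 99*p^2 + 14*p - 45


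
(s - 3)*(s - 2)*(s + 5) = s^3 - 19*s + 30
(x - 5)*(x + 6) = x^2 + x - 30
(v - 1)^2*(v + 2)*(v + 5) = v^4 + 5*v^3 - 3*v^2 - 13*v + 10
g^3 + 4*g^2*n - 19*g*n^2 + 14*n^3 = (g - 2*n)*(g - n)*(g + 7*n)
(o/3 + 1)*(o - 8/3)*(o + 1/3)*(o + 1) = o^4/3 + 5*o^3/9 - 65*o^2/27 - 95*o/27 - 8/9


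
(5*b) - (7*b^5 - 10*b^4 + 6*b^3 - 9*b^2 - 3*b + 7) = -7*b^5 + 10*b^4 - 6*b^3 + 9*b^2 + 8*b - 7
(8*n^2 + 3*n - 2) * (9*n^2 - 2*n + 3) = 72*n^4 + 11*n^3 + 13*n - 6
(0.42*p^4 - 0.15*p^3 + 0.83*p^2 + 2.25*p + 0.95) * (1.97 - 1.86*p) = -0.7812*p^5 + 1.1064*p^4 - 1.8393*p^3 - 2.5499*p^2 + 2.6655*p + 1.8715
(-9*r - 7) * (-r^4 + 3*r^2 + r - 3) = 9*r^5 + 7*r^4 - 27*r^3 - 30*r^2 + 20*r + 21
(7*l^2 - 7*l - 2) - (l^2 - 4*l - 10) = 6*l^2 - 3*l + 8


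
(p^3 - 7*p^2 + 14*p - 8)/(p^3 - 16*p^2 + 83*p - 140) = (p^2 - 3*p + 2)/(p^2 - 12*p + 35)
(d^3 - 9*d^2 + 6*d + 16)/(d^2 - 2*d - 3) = (d^2 - 10*d + 16)/(d - 3)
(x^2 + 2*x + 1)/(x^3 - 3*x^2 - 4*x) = (x + 1)/(x*(x - 4))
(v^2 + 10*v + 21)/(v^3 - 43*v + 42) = (v + 3)/(v^2 - 7*v + 6)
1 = 1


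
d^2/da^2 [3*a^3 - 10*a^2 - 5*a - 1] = 18*a - 20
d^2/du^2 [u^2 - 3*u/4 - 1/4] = 2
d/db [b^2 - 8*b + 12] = 2*b - 8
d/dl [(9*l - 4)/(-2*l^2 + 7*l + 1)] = (18*l^2 - 16*l + 37)/(4*l^4 - 28*l^3 + 45*l^2 + 14*l + 1)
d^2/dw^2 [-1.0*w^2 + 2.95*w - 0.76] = -2.00000000000000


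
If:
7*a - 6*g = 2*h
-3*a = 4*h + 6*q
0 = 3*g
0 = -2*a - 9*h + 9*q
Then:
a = 0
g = 0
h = 0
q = 0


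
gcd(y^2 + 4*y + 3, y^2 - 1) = y + 1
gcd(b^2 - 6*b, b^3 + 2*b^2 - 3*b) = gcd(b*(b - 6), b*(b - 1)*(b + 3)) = b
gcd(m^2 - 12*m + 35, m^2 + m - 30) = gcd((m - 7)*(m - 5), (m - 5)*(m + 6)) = m - 5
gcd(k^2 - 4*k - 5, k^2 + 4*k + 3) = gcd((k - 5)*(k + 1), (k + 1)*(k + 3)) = k + 1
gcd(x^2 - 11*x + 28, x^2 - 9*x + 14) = x - 7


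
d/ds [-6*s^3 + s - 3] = 1 - 18*s^2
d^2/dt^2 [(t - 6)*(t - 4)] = 2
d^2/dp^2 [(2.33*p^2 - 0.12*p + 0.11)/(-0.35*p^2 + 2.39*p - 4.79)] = (-4.44089209850063e-16*p^4 - 3.86869*p^3 + 23.35662*p^2 - 0.654990000000008*p - 105.059794)/(0.042875*p^6 - 0.878325*p^5 + 7.75803*p^4 - 37.692929*p^3 + 106.174182*p^2 - 164.509197*p + 109.902239)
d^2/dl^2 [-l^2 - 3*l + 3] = -2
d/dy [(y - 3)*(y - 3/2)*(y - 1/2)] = 3*y^2 - 10*y + 27/4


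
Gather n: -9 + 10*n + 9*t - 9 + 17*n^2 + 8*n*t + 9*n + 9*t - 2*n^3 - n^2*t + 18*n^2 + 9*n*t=-2*n^3 + n^2*(35 - t) + n*(17*t + 19) + 18*t - 18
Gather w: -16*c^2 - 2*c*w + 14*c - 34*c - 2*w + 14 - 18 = -16*c^2 - 20*c + w*(-2*c - 2) - 4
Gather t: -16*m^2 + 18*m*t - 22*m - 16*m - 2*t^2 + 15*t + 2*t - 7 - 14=-16*m^2 - 38*m - 2*t^2 + t*(18*m + 17) - 21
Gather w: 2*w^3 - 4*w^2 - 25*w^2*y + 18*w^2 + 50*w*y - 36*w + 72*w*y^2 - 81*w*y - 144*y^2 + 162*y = 2*w^3 + w^2*(14 - 25*y) + w*(72*y^2 - 31*y - 36) - 144*y^2 + 162*y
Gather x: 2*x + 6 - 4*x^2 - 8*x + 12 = -4*x^2 - 6*x + 18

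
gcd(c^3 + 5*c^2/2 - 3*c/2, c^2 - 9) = c + 3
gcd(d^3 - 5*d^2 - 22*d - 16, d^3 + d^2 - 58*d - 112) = d^2 - 6*d - 16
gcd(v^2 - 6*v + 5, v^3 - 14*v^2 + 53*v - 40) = v^2 - 6*v + 5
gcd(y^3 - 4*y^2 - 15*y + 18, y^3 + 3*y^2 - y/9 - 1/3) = y + 3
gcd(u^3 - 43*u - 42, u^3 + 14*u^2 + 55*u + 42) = u^2 + 7*u + 6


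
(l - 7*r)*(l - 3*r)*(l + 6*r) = l^3 - 4*l^2*r - 39*l*r^2 + 126*r^3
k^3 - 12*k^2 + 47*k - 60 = (k - 5)*(k - 4)*(k - 3)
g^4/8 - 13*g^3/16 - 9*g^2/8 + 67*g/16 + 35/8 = (g/4 + 1/4)*(g/2 + 1)*(g - 7)*(g - 5/2)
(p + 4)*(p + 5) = p^2 + 9*p + 20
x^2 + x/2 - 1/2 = (x - 1/2)*(x + 1)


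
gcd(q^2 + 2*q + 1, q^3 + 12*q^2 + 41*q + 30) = q + 1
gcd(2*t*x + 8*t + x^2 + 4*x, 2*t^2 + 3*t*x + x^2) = 2*t + x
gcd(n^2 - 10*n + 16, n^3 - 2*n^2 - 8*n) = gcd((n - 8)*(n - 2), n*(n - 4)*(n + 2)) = 1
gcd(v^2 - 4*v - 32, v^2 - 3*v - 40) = v - 8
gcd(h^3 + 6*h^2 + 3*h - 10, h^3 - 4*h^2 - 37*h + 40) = h^2 + 4*h - 5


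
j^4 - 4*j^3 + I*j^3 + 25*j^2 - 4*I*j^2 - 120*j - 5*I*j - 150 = (j - 5)*(j + 1)*(j - 5*I)*(j + 6*I)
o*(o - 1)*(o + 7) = o^3 + 6*o^2 - 7*o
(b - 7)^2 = b^2 - 14*b + 49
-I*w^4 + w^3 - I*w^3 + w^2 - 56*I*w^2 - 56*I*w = w*(w - 7*I)*(w + 8*I)*(-I*w - I)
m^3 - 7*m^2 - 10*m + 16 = (m - 8)*(m - 1)*(m + 2)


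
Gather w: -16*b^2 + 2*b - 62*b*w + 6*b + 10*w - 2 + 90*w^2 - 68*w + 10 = -16*b^2 + 8*b + 90*w^2 + w*(-62*b - 58) + 8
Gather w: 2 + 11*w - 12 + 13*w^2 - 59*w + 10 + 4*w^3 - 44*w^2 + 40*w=4*w^3 - 31*w^2 - 8*w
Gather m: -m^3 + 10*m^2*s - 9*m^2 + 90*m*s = -m^3 + m^2*(10*s - 9) + 90*m*s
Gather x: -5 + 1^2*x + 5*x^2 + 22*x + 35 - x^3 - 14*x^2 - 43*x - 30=-x^3 - 9*x^2 - 20*x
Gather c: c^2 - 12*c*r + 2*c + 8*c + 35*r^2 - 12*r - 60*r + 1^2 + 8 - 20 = c^2 + c*(10 - 12*r) + 35*r^2 - 72*r - 11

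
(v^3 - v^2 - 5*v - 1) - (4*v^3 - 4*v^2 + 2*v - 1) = -3*v^3 + 3*v^2 - 7*v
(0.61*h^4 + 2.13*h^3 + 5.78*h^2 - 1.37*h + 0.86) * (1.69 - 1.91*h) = -1.1651*h^5 - 3.0374*h^4 - 7.4401*h^3 + 12.3849*h^2 - 3.9579*h + 1.4534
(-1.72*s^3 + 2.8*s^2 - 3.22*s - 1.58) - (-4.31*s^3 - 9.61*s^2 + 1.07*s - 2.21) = 2.59*s^3 + 12.41*s^2 - 4.29*s + 0.63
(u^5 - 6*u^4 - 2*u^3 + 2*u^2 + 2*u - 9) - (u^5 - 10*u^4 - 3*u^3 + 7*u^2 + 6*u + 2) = 4*u^4 + u^3 - 5*u^2 - 4*u - 11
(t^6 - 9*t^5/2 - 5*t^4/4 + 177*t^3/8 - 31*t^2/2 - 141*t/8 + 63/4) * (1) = t^6 - 9*t^5/2 - 5*t^4/4 + 177*t^3/8 - 31*t^2/2 - 141*t/8 + 63/4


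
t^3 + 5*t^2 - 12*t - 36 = (t - 3)*(t + 2)*(t + 6)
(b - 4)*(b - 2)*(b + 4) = b^3 - 2*b^2 - 16*b + 32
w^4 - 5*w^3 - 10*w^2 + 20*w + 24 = (w - 6)*(w - 2)*(w + 1)*(w + 2)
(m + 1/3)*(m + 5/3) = m^2 + 2*m + 5/9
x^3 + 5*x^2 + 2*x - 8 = (x - 1)*(x + 2)*(x + 4)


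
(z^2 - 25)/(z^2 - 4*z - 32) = (25 - z^2)/(-z^2 + 4*z + 32)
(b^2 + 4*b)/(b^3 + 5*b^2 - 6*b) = (b + 4)/(b^2 + 5*b - 6)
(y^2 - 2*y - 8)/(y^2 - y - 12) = (y + 2)/(y + 3)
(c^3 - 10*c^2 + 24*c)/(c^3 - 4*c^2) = (c - 6)/c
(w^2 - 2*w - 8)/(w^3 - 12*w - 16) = 1/(w + 2)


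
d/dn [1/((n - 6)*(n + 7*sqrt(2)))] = ((6 - n)*(n + 7*sqrt(2)) - (n - 6)^2)/((n - 6)^3*(n + 7*sqrt(2))^2)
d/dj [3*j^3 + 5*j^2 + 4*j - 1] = 9*j^2 + 10*j + 4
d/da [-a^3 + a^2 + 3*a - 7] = -3*a^2 + 2*a + 3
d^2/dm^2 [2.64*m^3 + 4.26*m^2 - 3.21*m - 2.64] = 15.84*m + 8.52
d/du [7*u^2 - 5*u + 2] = 14*u - 5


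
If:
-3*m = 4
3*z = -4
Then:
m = -4/3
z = -4/3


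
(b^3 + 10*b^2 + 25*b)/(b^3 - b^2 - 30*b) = (b + 5)/(b - 6)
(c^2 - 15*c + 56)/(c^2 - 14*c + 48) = (c - 7)/(c - 6)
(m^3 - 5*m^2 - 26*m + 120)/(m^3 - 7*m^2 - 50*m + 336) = (m^2 + m - 20)/(m^2 - m - 56)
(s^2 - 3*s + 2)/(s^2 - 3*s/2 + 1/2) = 2*(s - 2)/(2*s - 1)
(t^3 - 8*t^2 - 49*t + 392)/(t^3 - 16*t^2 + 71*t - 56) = (t + 7)/(t - 1)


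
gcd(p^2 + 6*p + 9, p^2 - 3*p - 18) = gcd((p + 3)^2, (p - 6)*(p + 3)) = p + 3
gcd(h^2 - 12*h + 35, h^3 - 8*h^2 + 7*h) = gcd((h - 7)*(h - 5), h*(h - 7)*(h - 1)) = h - 7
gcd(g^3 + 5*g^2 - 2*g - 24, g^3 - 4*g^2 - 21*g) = g + 3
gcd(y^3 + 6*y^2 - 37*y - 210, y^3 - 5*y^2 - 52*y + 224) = y + 7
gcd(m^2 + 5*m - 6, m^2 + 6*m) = m + 6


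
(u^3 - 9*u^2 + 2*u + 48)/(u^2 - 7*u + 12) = (u^2 - 6*u - 16)/(u - 4)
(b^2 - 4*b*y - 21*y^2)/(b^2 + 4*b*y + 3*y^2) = (b - 7*y)/(b + y)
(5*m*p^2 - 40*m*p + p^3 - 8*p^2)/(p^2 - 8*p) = 5*m + p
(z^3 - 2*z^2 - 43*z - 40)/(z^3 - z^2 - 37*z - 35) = (z - 8)/(z - 7)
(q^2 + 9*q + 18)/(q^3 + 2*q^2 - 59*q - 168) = (q + 6)/(q^2 - q - 56)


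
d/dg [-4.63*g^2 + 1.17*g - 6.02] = 1.17 - 9.26*g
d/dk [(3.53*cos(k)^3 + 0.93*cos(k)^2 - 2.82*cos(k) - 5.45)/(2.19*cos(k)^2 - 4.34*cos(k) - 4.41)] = (-7.7307*cos(k)^4 + 30.6404*cos(k)^3 + 44.5623*cos(k)^2 - 15.6684*cos(k) + 11.2168)*sin(k)/(4.7961*cos(k)^4 - 19.0092*cos(k)^3 - 0.4802*cos(k)^2 + 38.2788*cos(k) + 19.4481)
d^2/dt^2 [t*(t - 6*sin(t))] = 6*t*sin(t) - 12*cos(t) + 2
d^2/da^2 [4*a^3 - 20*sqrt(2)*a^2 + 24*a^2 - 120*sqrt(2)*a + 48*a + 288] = 24*a - 40*sqrt(2) + 48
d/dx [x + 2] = 1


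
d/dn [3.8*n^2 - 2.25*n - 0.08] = 7.6*n - 2.25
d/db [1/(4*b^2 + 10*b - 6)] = (-4*b - 5)/(2*(2*b^2 + 5*b - 3)^2)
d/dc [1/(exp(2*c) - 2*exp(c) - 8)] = 2*(1 - exp(c))*exp(c)/(-exp(2*c) + 2*exp(c) + 8)^2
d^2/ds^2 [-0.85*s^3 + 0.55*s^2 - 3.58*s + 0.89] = 1.1 - 5.1*s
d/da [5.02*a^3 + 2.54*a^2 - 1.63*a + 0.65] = 15.06*a^2 + 5.08*a - 1.63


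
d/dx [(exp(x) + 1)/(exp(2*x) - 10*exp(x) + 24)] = (-2*(exp(x) - 5)*(exp(x) + 1) + exp(2*x) - 10*exp(x) + 24)*exp(x)/(exp(2*x) - 10*exp(x) + 24)^2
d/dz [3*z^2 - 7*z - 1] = 6*z - 7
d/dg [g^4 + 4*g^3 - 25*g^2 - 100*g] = 4*g^3 + 12*g^2 - 50*g - 100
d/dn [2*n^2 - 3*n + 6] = 4*n - 3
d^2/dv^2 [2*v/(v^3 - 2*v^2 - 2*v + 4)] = 4*(v*(-3*v^2 + 4*v + 2)^2 + (-3*v^2 - v*(3*v - 2) + 4*v + 2)*(v^3 - 2*v^2 - 2*v + 4))/(v^3 - 2*v^2 - 2*v + 4)^3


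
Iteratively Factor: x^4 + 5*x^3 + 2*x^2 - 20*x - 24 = (x + 3)*(x^3 + 2*x^2 - 4*x - 8) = (x + 2)*(x + 3)*(x^2 - 4) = (x + 2)^2*(x + 3)*(x - 2)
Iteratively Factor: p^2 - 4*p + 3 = (p - 1)*(p - 3)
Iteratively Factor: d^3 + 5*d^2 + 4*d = (d)*(d^2 + 5*d + 4) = d*(d + 1)*(d + 4)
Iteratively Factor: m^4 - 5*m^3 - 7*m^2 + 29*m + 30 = (m - 5)*(m^3 - 7*m - 6) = (m - 5)*(m + 2)*(m^2 - 2*m - 3) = (m - 5)*(m - 3)*(m + 2)*(m + 1)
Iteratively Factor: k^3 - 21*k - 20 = (k + 4)*(k^2 - 4*k - 5) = (k + 1)*(k + 4)*(k - 5)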